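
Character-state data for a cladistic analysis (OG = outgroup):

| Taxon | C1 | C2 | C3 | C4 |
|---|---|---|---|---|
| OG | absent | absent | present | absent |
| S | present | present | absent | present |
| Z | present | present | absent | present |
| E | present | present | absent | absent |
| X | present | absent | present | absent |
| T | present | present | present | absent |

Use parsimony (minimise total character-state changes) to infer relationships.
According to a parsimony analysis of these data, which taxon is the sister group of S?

Z

Character polarity is set by the outgroup: the derived state is whichever differs from the outgroup's state, so for C3 the derived state is 'absent', and for the remaining characters it is 'present'.
C1 (derived state 'present') is shared by all ingroup taxa — unites the whole ingroup.
Only E, S, T, and Z show the derived state 'present' for C2, supporting them as a clade.
C3 (derived state 'absent') is shared by E, S, and Z — a synapomorphy uniting that clade.
Only S and Z show the derived state 'present' for C4, supporting them as a clade.
Most parsimonious ingroup topology: ((((S,Z),E),T),X).
S and Z form a cherry on this tree, so they are sister taxa.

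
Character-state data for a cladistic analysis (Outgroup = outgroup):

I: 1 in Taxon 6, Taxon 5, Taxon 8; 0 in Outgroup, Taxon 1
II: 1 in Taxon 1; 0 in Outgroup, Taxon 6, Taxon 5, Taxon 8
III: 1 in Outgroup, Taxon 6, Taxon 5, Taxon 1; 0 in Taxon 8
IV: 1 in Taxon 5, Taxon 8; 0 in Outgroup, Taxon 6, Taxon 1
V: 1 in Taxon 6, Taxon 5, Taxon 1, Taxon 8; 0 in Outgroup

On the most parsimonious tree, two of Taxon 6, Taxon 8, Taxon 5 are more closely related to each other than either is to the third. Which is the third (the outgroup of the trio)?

Character polarity is set by the outgroup: the derived state is whichever differs from the outgroup's state, so for III the derived state is '0', and for the remaining characters it is '1'.
I: derived state '1' in Taxon 5, Taxon 6, and Taxon 8 only — synapomorphy for {Taxon 5, Taxon 6, Taxon 8}.
II: derived state '1' in Taxon 1 only — an autapomorphy, so it tells us nothing about relationships among taxa.
III: derived state '0' in Taxon 8 only — an autapomorphy, so it tells us nothing about relationships among taxa.
IV (derived state '1') is shared by Taxon 5 and Taxon 8 — a synapomorphy uniting that clade.
V (derived state '1') is shared by all ingroup taxa — unites the whole ingroup.
Most parsimonious ingroup topology: ((Taxon 6,(Taxon 5,Taxon 8)),Taxon 1).
Taxon 5 and Taxon 8 share a more recent common ancestor with each other than either does with Taxon 6, so Taxon 6 is the least closely related of the three.

Taxon 6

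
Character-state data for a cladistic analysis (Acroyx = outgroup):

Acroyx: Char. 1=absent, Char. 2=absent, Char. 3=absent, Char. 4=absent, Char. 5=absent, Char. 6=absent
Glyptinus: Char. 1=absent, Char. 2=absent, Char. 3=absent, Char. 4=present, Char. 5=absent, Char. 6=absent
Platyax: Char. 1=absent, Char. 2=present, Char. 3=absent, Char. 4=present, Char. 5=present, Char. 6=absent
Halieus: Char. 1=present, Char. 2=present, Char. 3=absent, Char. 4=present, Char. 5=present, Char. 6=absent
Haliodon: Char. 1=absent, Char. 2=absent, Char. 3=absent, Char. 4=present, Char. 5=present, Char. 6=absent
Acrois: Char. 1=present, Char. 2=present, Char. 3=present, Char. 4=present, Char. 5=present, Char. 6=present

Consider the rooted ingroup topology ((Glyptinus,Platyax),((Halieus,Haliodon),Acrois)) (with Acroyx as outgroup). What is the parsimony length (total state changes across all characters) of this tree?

10

Map each character onto ((Glyptinus,Platyax),((Halieus,Haliodon),Acrois)) (rooted by Acroyx) and count the minimum state changes it requires (Fitch parsimony):
Char. 1: 2; Char. 2: 3; Char. 3: 1; Char. 4: 1; Char. 5: 2; Char. 6: 1.
Total tree length = 10.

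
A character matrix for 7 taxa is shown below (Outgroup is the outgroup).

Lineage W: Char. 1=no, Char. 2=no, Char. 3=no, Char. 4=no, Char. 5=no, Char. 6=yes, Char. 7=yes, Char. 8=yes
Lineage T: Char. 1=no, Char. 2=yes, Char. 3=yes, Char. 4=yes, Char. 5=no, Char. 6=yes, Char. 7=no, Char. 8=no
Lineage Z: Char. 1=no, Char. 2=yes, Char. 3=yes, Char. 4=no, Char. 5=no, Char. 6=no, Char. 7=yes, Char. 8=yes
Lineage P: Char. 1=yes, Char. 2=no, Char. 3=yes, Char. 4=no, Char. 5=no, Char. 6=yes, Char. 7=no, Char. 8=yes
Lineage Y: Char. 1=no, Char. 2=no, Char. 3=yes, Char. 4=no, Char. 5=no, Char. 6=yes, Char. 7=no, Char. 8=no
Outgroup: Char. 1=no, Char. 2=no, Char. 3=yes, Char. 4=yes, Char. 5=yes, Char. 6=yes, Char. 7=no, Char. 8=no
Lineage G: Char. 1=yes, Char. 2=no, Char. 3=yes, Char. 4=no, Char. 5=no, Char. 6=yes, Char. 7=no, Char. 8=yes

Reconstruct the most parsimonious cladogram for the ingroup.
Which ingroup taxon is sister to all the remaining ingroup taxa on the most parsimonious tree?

Character polarity is set by the outgroup: the derived state is whichever differs from the outgroup's state, so for Char. 3, Char. 4, Char. 5, Char. 6 the derived state is 'no', and for the remaining characters it is 'yes'.
Char. 1: derived state 'yes' in Lineage G and Lineage P only — synapomorphy for {Lineage G, Lineage P}.
Char. 2 groups Lineage T and Lineage Z, which is incompatible with the clades supported by the remaining characters; treating it as convergent (homoplasy) costs fewer steps than any alternative tree.
Char. 3: derived state 'no' in Lineage W only — an autapomorphy, so it tells us nothing about relationships among taxa.
Char. 4 (derived state 'no') is shared by Lineage G, Lineage P, Lineage W, Lineage Y, and Lineage Z — a synapomorphy uniting that clade.
Char. 5 (derived state 'no') is shared by all ingroup taxa — unites the whole ingroup.
Char. 6 (derived state 'no') is unique to Lineage Z (autapomorphy; uninformative for grouping).
Only Lineage W and Lineage Z show the derived state 'yes' for Char. 7, supporting them as a clade.
Only Lineage G, Lineage P, Lineage W, and Lineage Z show the derived state 'yes' for Char. 8, supporting them as a clade.
Most parsimonious ingroup topology: (Lineage T,(Lineage Y,((Lineage P,Lineage G),(Lineage Z,Lineage W)))).
Lineage T is sister to the clade containing all other ingroup taxa, so it is the earliest-diverging (most basal) ingroup lineage.

Lineage T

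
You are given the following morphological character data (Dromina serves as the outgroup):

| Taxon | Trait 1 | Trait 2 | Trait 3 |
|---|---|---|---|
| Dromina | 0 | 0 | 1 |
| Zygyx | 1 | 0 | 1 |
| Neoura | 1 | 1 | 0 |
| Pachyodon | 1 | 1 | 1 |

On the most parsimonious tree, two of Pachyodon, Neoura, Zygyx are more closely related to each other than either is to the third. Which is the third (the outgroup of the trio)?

Character polarity is set by the outgroup: the derived state is whichever differs from the outgroup's state, so for Trait 3 the derived state is '0', and for the remaining characters it is '1'.
All ingroup taxa share the derived state '1' for Trait 1; it defines the ingroup but does not resolve relationships within it.
Trait 2 (derived state '1') is shared by Neoura and Pachyodon — a synapomorphy uniting that clade.
Trait 3 (derived state '0') is unique to Neoura (autapomorphy; uninformative for grouping).
Most parsimonious ingroup topology: (Zygyx,(Neoura,Pachyodon)).
Pachyodon and Neoura share a more recent common ancestor with each other than either does with Zygyx, so Zygyx is the least closely related of the three.

Zygyx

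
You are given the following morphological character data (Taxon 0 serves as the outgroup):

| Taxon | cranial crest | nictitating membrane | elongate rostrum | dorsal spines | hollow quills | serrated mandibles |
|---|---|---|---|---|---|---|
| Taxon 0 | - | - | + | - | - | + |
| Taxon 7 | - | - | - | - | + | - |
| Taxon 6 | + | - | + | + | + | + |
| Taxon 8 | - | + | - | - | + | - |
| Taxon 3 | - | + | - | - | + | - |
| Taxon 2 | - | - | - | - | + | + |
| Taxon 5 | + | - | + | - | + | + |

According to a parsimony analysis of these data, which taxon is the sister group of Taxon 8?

Character polarity is set by the outgroup: the derived state is whichever differs from the outgroup's state, so for elongate rostrum, serrated mandibles the derived state is '-', and for the remaining characters it is '+'.
Only Taxon 5 and Taxon 6 show the derived state '+' for cranial crest, supporting them as a clade.
nictitating membrane (derived state '+') is shared by Taxon 3 and Taxon 8 — a synapomorphy uniting that clade.
Only Taxon 2, Taxon 3, Taxon 7, and Taxon 8 show the derived state '-' for elongate rostrum, supporting them as a clade.
dorsal spines: derived state '+' in Taxon 6 only — an autapomorphy, so it tells us nothing about relationships among taxa.
hollow quills (derived state '+') is shared by all ingroup taxa — unites the whole ingroup.
serrated mandibles: derived state '-' in Taxon 3, Taxon 7, and Taxon 8 only — synapomorphy for {Taxon 3, Taxon 7, Taxon 8}.
Most parsimonious ingroup topology: (((Taxon 7,(Taxon 8,Taxon 3)),Taxon 2),(Taxon 6,Taxon 5)).
Taxon 8 and Taxon 3 form a cherry on this tree, so they are sister taxa.

Taxon 3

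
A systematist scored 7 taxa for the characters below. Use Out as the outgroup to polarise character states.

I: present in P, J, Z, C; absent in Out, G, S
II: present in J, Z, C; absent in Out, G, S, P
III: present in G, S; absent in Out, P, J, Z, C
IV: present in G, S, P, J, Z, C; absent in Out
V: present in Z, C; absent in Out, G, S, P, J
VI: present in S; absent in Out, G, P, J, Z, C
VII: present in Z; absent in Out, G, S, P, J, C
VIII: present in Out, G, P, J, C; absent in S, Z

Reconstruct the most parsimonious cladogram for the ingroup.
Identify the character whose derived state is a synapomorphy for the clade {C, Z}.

V

Character polarity is set by the outgroup: the derived state is whichever differs from the outgroup's state, so for VIII the derived state is 'absent', and for the remaining characters it is 'present'.
I: derived state 'present' in C, J, P, and Z only — synapomorphy for {C, J, P, Z}.
Only C, J, and Z show the derived state 'present' for II, supporting them as a clade.
III: derived state 'present' in G and S only — synapomorphy for {G, S}.
IV (derived state 'present') is shared by all ingroup taxa — unites the whole ingroup.
V (derived state 'present') is shared by C and Z — a synapomorphy uniting that clade.
VI: derived state 'present' in S only — an autapomorphy, so it tells us nothing about relationships among taxa.
VII (derived state 'present') is unique to Z (autapomorphy; uninformative for grouping).
VIII (state 'absent') occurs in S and Z but conflicts with the nesting implied by the other characters — most parsimoniously interpreted as homoplasy.
Most parsimonious ingroup topology: ((G,S),(P,(J,(Z,C)))).
The clade {C, Z} is supported by V: its derived state 'present' occurs in exactly those taxa and in no other taxon (including the outgroup).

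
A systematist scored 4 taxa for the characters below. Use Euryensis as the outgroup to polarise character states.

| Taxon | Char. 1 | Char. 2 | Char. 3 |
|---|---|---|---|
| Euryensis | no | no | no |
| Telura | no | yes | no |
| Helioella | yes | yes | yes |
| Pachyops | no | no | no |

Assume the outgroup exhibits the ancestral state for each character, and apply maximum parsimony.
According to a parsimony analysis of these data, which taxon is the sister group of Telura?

The outgroup has state 'no' for every character, so 'yes' is the derived state throughout.
Char. 1: derived state 'yes' in Helioella only — an autapomorphy, so it tells us nothing about relationships among taxa.
Char. 2 (derived state 'yes') is shared by Helioella and Telura — a synapomorphy uniting that clade.
Char. 3: derived state 'yes' in Helioella only — an autapomorphy, so it tells us nothing about relationships among taxa.
Most parsimonious ingroup topology: ((Telura,Helioella),Pachyops).
Telura and Helioella form a cherry on this tree, so they are sister taxa.

Helioella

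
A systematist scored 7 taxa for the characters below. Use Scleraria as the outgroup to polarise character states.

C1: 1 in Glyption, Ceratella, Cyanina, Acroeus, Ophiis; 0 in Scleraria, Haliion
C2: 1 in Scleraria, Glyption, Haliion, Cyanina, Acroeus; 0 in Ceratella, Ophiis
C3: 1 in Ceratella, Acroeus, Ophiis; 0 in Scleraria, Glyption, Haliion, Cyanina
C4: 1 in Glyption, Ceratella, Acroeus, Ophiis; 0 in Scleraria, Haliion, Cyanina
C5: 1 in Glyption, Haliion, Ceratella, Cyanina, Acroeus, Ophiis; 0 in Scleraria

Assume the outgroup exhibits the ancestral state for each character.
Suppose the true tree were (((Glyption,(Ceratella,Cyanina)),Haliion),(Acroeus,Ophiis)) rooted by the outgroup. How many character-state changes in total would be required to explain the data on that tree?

10

Map each character onto (((Glyption,(Ceratella,Cyanina)),Haliion),(Acroeus,Ophiis)) (rooted by Scleraria) and count the minimum state changes it requires (Fitch parsimony):
C1: 2; C2: 2; C3: 2; C4: 3; C5: 1.
Total tree length = 10.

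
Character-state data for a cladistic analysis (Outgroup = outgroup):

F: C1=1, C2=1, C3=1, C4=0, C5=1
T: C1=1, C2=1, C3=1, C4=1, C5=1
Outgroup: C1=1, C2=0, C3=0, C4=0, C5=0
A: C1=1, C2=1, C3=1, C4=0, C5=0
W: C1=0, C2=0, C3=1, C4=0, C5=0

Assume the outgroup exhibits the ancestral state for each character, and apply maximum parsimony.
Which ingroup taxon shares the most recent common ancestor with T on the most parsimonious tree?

Character polarity is set by the outgroup: the derived state is whichever differs from the outgroup's state, so for C1 the derived state is '0', and for the remaining characters it is '1'.
C1 (derived state '0') is unique to W (autapomorphy; uninformative for grouping).
C2: derived state '1' in A, F, and T only — synapomorphy for {A, F, T}.
All ingroup taxa share the derived state '1' for C3; it defines the ingroup but does not resolve relationships within it.
C4 (derived state '1') is unique to T (autapomorphy; uninformative for grouping).
Only F and T show the derived state '1' for C5, supporting them as a clade.
Most parsimonious ingroup topology: (((F,T),A),W).
T and F form a cherry on this tree, so they are sister taxa.

F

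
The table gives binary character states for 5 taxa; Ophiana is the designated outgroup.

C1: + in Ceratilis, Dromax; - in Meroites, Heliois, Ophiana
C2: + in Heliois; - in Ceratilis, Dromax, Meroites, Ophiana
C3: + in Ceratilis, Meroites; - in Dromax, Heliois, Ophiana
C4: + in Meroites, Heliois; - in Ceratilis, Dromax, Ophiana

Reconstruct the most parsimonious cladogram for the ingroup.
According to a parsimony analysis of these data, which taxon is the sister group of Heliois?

The outgroup has state '-' for every character, so '+' is the derived state throughout.
Only Ceratilis and Dromax show the derived state '+' for C1, supporting them as a clade.
C2 (derived state '+') is unique to Heliois (autapomorphy; uninformative for grouping).
C3 (state '+') occurs in Ceratilis and Meroites but conflicts with the nesting implied by the other characters — most parsimoniously interpreted as homoplasy.
Only Heliois and Meroites show the derived state '+' for C4, supporting them as a clade.
Most parsimonious ingroup topology: ((Ceratilis,Dromax),(Meroites,Heliois)).
Heliois and Meroites form a cherry on this tree, so they are sister taxa.

Meroites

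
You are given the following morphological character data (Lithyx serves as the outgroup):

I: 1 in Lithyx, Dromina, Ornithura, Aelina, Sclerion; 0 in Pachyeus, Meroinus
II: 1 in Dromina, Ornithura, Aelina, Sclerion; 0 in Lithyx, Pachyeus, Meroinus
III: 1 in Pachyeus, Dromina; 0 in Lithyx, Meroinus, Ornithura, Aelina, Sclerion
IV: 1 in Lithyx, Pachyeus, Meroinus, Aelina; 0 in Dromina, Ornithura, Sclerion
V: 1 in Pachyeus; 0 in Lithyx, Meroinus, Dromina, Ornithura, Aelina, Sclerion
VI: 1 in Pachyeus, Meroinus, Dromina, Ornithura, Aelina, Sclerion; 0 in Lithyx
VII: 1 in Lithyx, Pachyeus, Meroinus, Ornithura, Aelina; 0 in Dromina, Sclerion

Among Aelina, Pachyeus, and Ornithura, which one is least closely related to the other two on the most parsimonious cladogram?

Character polarity is set by the outgroup: the derived state is whichever differs from the outgroup's state, so for I, IV, VII the derived state is '0', and for the remaining characters it is '1'.
I (derived state '0') is shared by Meroinus and Pachyeus — a synapomorphy uniting that clade.
Only Aelina, Dromina, Ornithura, and Sclerion show the derived state '1' for II, supporting them as a clade.
III groups Dromina and Pachyeus, which is incompatible with the clades supported by the remaining characters; treating it as convergent (homoplasy) costs fewer steps than any alternative tree.
IV (derived state '0') is shared by Dromina, Ornithura, and Sclerion — a synapomorphy uniting that clade.
V: derived state '1' in Pachyeus only — an autapomorphy, so it tells us nothing about relationships among taxa.
All ingroup taxa share the derived state '1' for VI; it defines the ingroup but does not resolve relationships within it.
Only Dromina and Sclerion show the derived state '0' for VII, supporting them as a clade.
Most parsimonious ingroup topology: ((Pachyeus,Meroinus),(((Dromina,Sclerion),Ornithura),Aelina)).
Aelina and Ornithura share a more recent common ancestor with each other than either does with Pachyeus, so Pachyeus is the least closely related of the three.

Pachyeus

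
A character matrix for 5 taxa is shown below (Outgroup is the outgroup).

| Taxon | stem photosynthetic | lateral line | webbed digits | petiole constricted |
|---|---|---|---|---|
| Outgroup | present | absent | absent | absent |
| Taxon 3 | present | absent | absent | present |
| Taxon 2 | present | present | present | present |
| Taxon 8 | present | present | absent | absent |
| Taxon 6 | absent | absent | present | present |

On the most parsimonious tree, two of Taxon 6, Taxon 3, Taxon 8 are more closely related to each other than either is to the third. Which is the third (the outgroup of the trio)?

Character polarity is set by the outgroup: the derived state is whichever differs from the outgroup's state, so for stem photosynthetic the derived state is 'absent', and for the remaining characters it is 'present'.
stem photosynthetic (derived state 'absent') is unique to Taxon 6 (autapomorphy; uninformative for grouping).
lateral line groups Taxon 2 and Taxon 8, which is incompatible with the clades supported by the remaining characters; treating it as convergent (homoplasy) costs fewer steps than any alternative tree.
Only Taxon 2 and Taxon 6 show the derived state 'present' for webbed digits, supporting them as a clade.
Only Taxon 2, Taxon 3, and Taxon 6 show the derived state 'present' for petiole constricted, supporting them as a clade.
Most parsimonious ingroup topology: ((Taxon 3,(Taxon 2,Taxon 6)),Taxon 8).
Taxon 3 and Taxon 6 share a more recent common ancestor with each other than either does with Taxon 8, so Taxon 8 is the least closely related of the three.

Taxon 8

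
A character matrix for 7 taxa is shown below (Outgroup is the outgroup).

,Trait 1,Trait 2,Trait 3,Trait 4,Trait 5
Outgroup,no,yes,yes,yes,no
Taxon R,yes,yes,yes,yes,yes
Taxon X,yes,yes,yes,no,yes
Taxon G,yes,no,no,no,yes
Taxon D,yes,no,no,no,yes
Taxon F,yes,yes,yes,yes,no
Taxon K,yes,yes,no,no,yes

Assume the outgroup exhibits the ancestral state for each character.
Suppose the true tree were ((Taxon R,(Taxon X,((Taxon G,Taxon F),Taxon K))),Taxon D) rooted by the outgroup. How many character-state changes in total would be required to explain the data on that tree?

Map each character onto ((Taxon R,(Taxon X,((Taxon G,Taxon F),Taxon K))),Taxon D) (rooted by Outgroup) and count the minimum state changes it requires (Fitch parsimony):
Trait 1: 1; Trait 2: 2; Trait 3: 3; Trait 4: 3; Trait 5: 2.
Total tree length = 11.

11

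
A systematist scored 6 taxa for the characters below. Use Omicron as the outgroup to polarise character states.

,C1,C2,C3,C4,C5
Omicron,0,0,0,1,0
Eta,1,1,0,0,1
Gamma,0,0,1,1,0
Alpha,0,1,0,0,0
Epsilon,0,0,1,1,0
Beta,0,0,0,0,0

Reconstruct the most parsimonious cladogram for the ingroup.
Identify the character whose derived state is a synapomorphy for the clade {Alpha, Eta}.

Character polarity is set by the outgroup: the derived state is whichever differs from the outgroup's state, so for C4 the derived state is '0', and for the remaining characters it is '1'.
C1: derived state '1' in Eta only — an autapomorphy, so it tells us nothing about relationships among taxa.
Only Alpha and Eta show the derived state '1' for C2, supporting them as a clade.
C3 (derived state '1') is shared by Epsilon and Gamma — a synapomorphy uniting that clade.
Only Alpha, Beta, and Eta show the derived state '0' for C4, supporting them as a clade.
C5: derived state '1' in Eta only — an autapomorphy, so it tells us nothing about relationships among taxa.
Most parsimonious ingroup topology: (((Eta,Alpha),Beta),(Gamma,Epsilon)).
The clade {Alpha, Eta} is supported by C2: its derived state '1' occurs in exactly those taxa and in no other taxon (including the outgroup).

C2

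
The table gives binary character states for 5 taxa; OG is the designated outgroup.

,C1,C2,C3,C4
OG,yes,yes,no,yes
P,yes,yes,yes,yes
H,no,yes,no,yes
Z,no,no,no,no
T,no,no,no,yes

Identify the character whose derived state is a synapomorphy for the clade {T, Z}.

Character polarity is set by the outgroup: the derived state is whichever differs from the outgroup's state, so for C1, C2, C4 the derived state is 'no', and for the remaining characters it is 'yes'.
C1 (derived state 'no') is shared by H, T, and Z — a synapomorphy uniting that clade.
Only T and Z show the derived state 'no' for C2, supporting them as a clade.
C3: derived state 'yes' in P only — an autapomorphy, so it tells us nothing about relationships among taxa.
C4 (derived state 'no') is unique to Z (autapomorphy; uninformative for grouping).
Most parsimonious ingroup topology: (((T,Z),H),P).
The clade {T, Z} is supported by C2: its derived state 'no' occurs in exactly those taxa and in no other taxon (including the outgroup).

C2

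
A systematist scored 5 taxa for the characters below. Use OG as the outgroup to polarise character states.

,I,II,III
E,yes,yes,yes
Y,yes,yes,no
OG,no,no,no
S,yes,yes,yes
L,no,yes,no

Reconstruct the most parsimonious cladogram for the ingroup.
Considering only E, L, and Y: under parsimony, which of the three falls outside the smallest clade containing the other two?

The outgroup has state 'no' for every character, so 'yes' is the derived state throughout.
I: derived state 'yes' in E, S, and Y only — synapomorphy for {E, S, Y}.
II (derived state 'yes') is shared by all ingroup taxa — unites the whole ingroup.
III (derived state 'yes') is shared by E and S — a synapomorphy uniting that clade.
Most parsimonious ingroup topology: (L,(Y,(E,S))).
E and Y share a more recent common ancestor with each other than either does with L, so L is the least closely related of the three.

L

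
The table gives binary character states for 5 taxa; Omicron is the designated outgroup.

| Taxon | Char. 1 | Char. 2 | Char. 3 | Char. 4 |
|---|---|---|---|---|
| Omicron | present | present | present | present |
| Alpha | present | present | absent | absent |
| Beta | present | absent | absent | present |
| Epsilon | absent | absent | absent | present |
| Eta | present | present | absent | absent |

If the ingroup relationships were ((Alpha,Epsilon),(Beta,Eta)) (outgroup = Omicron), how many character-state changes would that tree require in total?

Map each character onto ((Alpha,Epsilon),(Beta,Eta)) (rooted by Omicron) and count the minimum state changes it requires (Fitch parsimony):
Char. 1: 1; Char. 2: 2; Char. 3: 1; Char. 4: 2.
Total tree length = 6.

6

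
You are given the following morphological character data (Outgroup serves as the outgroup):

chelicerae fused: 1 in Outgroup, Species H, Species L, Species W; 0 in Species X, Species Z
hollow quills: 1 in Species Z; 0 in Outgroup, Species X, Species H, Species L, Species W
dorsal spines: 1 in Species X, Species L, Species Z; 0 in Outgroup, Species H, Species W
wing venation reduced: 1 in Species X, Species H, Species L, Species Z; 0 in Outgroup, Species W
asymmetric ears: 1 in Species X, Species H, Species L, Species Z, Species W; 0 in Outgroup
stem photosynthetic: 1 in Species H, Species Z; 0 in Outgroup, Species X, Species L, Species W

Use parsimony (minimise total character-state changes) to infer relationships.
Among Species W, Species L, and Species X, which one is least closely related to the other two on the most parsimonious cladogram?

Species W

Character polarity is set by the outgroup: the derived state is whichever differs from the outgroup's state, so for chelicerae fused the derived state is '0', and for the remaining characters it is '1'.
Only Species X and Species Z show the derived state '0' for chelicerae fused, supporting them as a clade.
hollow quills (derived state '1') is unique to Species Z (autapomorphy; uninformative for grouping).
dorsal spines: derived state '1' in Species L, Species X, and Species Z only — synapomorphy for {Species L, Species X, Species Z}.
wing venation reduced (derived state '1') is shared by Species H, Species L, Species X, and Species Z — a synapomorphy uniting that clade.
asymmetric ears (derived state '1') is shared by all ingroup taxa — unites the whole ingroup.
stem photosynthetic (state '1') occurs in Species H and Species Z but conflicts with the nesting implied by the other characters — most parsimoniously interpreted as homoplasy.
Most parsimonious ingroup topology: ((((Species X,Species Z),Species L),Species H),Species W).
Species L and Species X share a more recent common ancestor with each other than either does with Species W, so Species W is the least closely related of the three.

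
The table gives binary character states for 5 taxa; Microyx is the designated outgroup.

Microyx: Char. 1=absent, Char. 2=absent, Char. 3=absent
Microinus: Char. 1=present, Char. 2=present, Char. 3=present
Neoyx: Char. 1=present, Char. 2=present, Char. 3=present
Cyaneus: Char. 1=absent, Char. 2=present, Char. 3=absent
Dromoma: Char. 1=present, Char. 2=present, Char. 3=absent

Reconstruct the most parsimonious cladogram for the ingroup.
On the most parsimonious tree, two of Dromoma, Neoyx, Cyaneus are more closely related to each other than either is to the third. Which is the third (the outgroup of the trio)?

Cyaneus

The outgroup has state 'absent' for every character, so 'present' is the derived state throughout.
Char. 1: derived state 'present' in Dromoma, Microinus, and Neoyx only — synapomorphy for {Dromoma, Microinus, Neoyx}.
Char. 2 (derived state 'present') is shared by all ingroup taxa — unites the whole ingroup.
Char. 3 (derived state 'present') is shared by Microinus and Neoyx — a synapomorphy uniting that clade.
Most parsimonious ingroup topology: (((Microinus,Neoyx),Dromoma),Cyaneus).
Neoyx and Dromoma share a more recent common ancestor with each other than either does with Cyaneus, so Cyaneus is the least closely related of the three.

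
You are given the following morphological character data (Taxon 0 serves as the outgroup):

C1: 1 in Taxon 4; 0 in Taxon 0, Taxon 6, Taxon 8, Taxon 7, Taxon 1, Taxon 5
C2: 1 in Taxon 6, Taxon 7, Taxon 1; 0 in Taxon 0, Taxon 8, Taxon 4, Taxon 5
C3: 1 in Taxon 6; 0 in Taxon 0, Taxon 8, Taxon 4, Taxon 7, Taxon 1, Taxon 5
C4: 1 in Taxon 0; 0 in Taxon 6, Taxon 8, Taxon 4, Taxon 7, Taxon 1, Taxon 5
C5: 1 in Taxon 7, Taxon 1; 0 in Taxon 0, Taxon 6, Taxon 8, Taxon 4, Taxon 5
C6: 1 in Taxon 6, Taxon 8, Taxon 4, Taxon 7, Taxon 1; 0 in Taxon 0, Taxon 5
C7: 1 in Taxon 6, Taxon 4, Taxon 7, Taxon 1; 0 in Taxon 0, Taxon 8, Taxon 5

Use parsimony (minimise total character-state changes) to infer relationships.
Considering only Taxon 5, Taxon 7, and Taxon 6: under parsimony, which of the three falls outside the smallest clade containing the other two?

Character polarity is set by the outgroup: the derived state is whichever differs from the outgroup's state, so for C4 the derived state is '0', and for the remaining characters it is '1'.
C1: derived state '1' in Taxon 4 only — an autapomorphy, so it tells us nothing about relationships among taxa.
Only Taxon 1, Taxon 6, and Taxon 7 show the derived state '1' for C2, supporting them as a clade.
C3 (derived state '1') is unique to Taxon 6 (autapomorphy; uninformative for grouping).
C4 (derived state '0') is shared by all ingroup taxa — unites the whole ingroup.
Only Taxon 1 and Taxon 7 show the derived state '1' for C5, supporting them as a clade.
C6 (derived state '1') is shared by Taxon 1, Taxon 4, Taxon 6, Taxon 7, and Taxon 8 — a synapomorphy uniting that clade.
C7: derived state '1' in Taxon 1, Taxon 4, Taxon 6, and Taxon 7 only — synapomorphy for {Taxon 1, Taxon 4, Taxon 6, Taxon 7}.
Most parsimonious ingroup topology: ((((Taxon 6,(Taxon 7,Taxon 1)),Taxon 4),Taxon 8),Taxon 5).
Taxon 7 and Taxon 6 share a more recent common ancestor with each other than either does with Taxon 5, so Taxon 5 is the least closely related of the three.

Taxon 5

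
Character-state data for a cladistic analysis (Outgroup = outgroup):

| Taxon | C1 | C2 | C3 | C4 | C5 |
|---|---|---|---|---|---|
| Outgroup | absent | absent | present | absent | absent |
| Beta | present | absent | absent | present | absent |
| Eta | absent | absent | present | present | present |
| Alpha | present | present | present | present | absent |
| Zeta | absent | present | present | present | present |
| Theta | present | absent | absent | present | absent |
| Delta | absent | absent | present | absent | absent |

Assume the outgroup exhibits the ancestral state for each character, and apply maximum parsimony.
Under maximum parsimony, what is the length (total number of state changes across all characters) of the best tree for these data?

Character polarity is set by the outgroup: the derived state is whichever differs from the outgroup's state, so for C3 the derived state is 'absent', and for the remaining characters it is 'present'.
Only Alpha, Beta, and Theta show the derived state 'present' for C1, supporting them as a clade.
C2 (state 'present') occurs in Alpha and Zeta but conflicts with the nesting implied by the other characters — most parsimoniously interpreted as homoplasy.
Only Beta and Theta show the derived state 'absent' for C3, supporting them as a clade.
Only Alpha, Beta, Eta, Theta, and Zeta show the derived state 'present' for C4, supporting them as a clade.
C5 (derived state 'present') is shared by Eta and Zeta — a synapomorphy uniting that clade.
Most parsimonious ingroup topology: ((((Beta,Theta),Alpha),(Eta,Zeta)),Delta).
Changes per character on this tree: C1: 1; C2: 2; C3: 1; C4: 1; C5: 1.
Total = 6.

6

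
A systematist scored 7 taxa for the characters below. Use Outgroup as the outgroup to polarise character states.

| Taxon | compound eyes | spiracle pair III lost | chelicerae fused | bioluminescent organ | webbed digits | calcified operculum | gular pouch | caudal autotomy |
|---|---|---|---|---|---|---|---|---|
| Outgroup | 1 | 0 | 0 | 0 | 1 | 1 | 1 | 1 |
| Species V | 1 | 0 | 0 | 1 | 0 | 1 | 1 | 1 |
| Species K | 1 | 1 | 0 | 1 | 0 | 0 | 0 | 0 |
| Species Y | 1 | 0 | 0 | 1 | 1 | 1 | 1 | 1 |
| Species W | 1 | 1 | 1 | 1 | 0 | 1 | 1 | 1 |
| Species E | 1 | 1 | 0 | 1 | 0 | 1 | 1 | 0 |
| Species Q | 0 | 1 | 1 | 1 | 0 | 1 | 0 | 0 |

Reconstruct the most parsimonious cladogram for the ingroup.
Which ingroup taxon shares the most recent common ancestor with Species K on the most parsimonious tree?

Character polarity is set by the outgroup: the derived state is whichever differs from the outgroup's state, so for compound eyes, webbed digits, calcified operculum, gular pouch, caudal autotomy the derived state is '0', and for the remaining characters it is '1'.
compound eyes: derived state '0' in Species Q only — an autapomorphy, so it tells us nothing about relationships among taxa.
spiracle pair III lost (derived state '1') is shared by Species E, Species K, Species Q, and Species W — a synapomorphy uniting that clade.
chelicerae fused (state '1') occurs in Species Q and Species W but conflicts with the nesting implied by the other characters — most parsimoniously interpreted as homoplasy.
bioluminescent organ (derived state '1') is shared by all ingroup taxa — unites the whole ingroup.
webbed digits: derived state '0' in Species E, Species K, Species Q, Species V, and Species W only — synapomorphy for {Species E, Species K, Species Q, Species V, Species W}.
calcified operculum (derived state '0') is unique to Species K (autapomorphy; uninformative for grouping).
gular pouch: derived state '0' in Species K and Species Q only — synapomorphy for {Species K, Species Q}.
Only Species E, Species K, and Species Q show the derived state '0' for caudal autotomy, supporting them as a clade.
Most parsimonious ingroup topology: ((Species V,(((Species K,Species Q),Species E),Species W)),Species Y).
Species K and Species Q form a cherry on this tree, so they are sister taxa.

Species Q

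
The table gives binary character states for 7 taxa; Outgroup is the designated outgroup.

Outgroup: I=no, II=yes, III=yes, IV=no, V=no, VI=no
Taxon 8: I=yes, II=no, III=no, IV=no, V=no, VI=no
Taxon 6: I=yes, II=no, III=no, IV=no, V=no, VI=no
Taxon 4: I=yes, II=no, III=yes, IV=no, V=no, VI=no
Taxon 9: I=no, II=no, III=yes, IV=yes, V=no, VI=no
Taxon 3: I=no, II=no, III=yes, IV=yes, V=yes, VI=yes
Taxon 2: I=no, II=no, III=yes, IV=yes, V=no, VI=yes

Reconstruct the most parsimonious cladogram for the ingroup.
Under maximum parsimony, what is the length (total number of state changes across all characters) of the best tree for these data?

Character polarity is set by the outgroup: the derived state is whichever differs from the outgroup's state, so for II, III the derived state is 'no', and for the remaining characters it is 'yes'.
I (derived state 'yes') is shared by Taxon 4, Taxon 6, and Taxon 8 — a synapomorphy uniting that clade.
All ingroup taxa share the derived state 'no' for II; it defines the ingroup but does not resolve relationships within it.
Only Taxon 6 and Taxon 8 show the derived state 'no' for III, supporting them as a clade.
IV (derived state 'yes') is shared by Taxon 2, Taxon 3, and Taxon 9 — a synapomorphy uniting that clade.
V: derived state 'yes' in Taxon 3 only — an autapomorphy, so it tells us nothing about relationships among taxa.
VI: derived state 'yes' in Taxon 2 and Taxon 3 only — synapomorphy for {Taxon 2, Taxon 3}.
Most parsimonious ingroup topology: (((Taxon 8,Taxon 6),Taxon 4),(Taxon 9,(Taxon 3,Taxon 2))).
Changes per character on this tree: I: 1; II: 1; III: 1; IV: 1; V: 1; VI: 1.
Total = 6.

6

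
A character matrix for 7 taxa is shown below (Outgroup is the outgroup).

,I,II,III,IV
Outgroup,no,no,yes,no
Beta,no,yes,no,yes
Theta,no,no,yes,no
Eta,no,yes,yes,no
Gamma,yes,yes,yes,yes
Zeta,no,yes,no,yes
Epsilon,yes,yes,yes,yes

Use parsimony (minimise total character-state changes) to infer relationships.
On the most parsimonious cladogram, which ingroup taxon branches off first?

Theta

Character polarity is set by the outgroup: the derived state is whichever differs from the outgroup's state, so for III the derived state is 'no', and for the remaining characters it is 'yes'.
Only Epsilon and Gamma show the derived state 'yes' for I, supporting them as a clade.
Only Beta, Epsilon, Eta, Gamma, and Zeta show the derived state 'yes' for II, supporting them as a clade.
III: derived state 'no' in Beta and Zeta only — synapomorphy for {Beta, Zeta}.
IV: derived state 'yes' in Beta, Epsilon, Gamma, and Zeta only — synapomorphy for {Beta, Epsilon, Gamma, Zeta}.
Most parsimonious ingroup topology: ((((Beta,Zeta),(Gamma,Epsilon)),Eta),Theta).
Theta is sister to the clade containing all other ingroup taxa, so it is the earliest-diverging (most basal) ingroup lineage.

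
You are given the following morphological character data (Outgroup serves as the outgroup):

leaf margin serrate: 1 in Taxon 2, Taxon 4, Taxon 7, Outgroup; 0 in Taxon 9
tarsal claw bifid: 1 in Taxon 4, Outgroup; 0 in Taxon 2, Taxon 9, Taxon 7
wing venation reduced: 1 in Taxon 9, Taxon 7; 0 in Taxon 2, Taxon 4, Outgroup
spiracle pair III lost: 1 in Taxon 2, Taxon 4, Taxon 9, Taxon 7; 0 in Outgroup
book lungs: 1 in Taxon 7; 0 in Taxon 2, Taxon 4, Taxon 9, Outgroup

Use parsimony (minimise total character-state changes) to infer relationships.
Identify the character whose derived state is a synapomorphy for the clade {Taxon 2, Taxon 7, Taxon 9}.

tarsal claw bifid

Character polarity is set by the outgroup: the derived state is whichever differs from the outgroup's state, so for leaf margin serrate, tarsal claw bifid the derived state is '0', and for the remaining characters it is '1'.
leaf margin serrate: derived state '0' in Taxon 9 only — an autapomorphy, so it tells us nothing about relationships among taxa.
tarsal claw bifid (derived state '0') is shared by Taxon 2, Taxon 7, and Taxon 9 — a synapomorphy uniting that clade.
wing venation reduced: derived state '1' in Taxon 7 and Taxon 9 only — synapomorphy for {Taxon 7, Taxon 9}.
All ingroup taxa share the derived state '1' for spiracle pair III lost; it defines the ingroup but does not resolve relationships within it.
book lungs (derived state '1') is unique to Taxon 7 (autapomorphy; uninformative for grouping).
Most parsimonious ingroup topology: ((Taxon 2,(Taxon 9,Taxon 7)),Taxon 4).
The clade {Taxon 2, Taxon 7, Taxon 9} is supported by tarsal claw bifid: its derived state '0' occurs in exactly those taxa and in no other taxon (including the outgroup).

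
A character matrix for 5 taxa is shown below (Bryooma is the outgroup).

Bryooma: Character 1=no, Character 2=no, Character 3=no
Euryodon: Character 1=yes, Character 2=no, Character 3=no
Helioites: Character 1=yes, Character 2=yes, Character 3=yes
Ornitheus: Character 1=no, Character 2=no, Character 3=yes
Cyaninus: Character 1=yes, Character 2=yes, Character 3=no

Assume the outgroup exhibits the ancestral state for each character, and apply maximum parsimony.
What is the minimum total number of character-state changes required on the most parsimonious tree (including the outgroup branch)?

4

The outgroup has state 'no' for every character, so 'yes' is the derived state throughout.
Character 1: derived state 'yes' in Cyaninus, Euryodon, and Helioites only — synapomorphy for {Cyaninus, Euryodon, Helioites}.
Only Cyaninus and Helioites show the derived state 'yes' for Character 2, supporting them as a clade.
Character 3 groups Helioites and Ornitheus, which is incompatible with the clades supported by the remaining characters; treating it as convergent (homoplasy) costs fewer steps than any alternative tree.
Most parsimonious ingroup topology: ((Euryodon,(Helioites,Cyaninus)),Ornitheus).
Changes per character on this tree: Character 1: 1; Character 2: 1; Character 3: 2.
Total = 4.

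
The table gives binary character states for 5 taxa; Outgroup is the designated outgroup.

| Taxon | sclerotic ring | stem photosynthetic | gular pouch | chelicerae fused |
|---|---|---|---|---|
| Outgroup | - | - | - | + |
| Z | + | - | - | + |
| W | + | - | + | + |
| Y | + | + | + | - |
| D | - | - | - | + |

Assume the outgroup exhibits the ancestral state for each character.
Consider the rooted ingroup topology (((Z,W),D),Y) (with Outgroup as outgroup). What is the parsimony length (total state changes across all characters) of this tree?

6

Map each character onto (((Z,W),D),Y) (rooted by Outgroup) and count the minimum state changes it requires (Fitch parsimony):
sclerotic ring: 2; stem photosynthetic: 1; gular pouch: 2; chelicerae fused: 1.
Total tree length = 6.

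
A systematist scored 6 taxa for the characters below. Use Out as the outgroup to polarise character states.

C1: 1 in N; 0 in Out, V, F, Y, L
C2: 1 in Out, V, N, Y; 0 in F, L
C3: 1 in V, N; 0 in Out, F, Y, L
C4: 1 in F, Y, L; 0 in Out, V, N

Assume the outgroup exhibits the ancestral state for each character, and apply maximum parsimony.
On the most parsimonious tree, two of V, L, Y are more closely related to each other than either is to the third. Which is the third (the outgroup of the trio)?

V

Character polarity is set by the outgroup: the derived state is whichever differs from the outgroup's state, so for C2 the derived state is '0', and for the remaining characters it is '1'.
C1: derived state '1' in N only — an autapomorphy, so it tells us nothing about relationships among taxa.
C2: derived state '0' in F and L only — synapomorphy for {F, L}.
Only N and V show the derived state '1' for C3, supporting them as a clade.
C4: derived state '1' in F, L, and Y only — synapomorphy for {F, L, Y}.
Most parsimonious ingroup topology: ((V,N),((F,L),Y)).
Y and L share a more recent common ancestor with each other than either does with V, so V is the least closely related of the three.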